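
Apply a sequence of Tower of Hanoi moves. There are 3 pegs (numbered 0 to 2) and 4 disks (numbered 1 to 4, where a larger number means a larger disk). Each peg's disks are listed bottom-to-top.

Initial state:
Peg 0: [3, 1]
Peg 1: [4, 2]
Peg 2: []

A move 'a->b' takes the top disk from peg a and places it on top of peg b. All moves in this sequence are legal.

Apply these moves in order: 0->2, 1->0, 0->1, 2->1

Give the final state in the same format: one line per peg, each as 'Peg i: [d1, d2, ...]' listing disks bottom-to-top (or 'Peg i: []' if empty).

Answer: Peg 0: [3]
Peg 1: [4, 2, 1]
Peg 2: []

Derivation:
After move 1 (0->2):
Peg 0: [3]
Peg 1: [4, 2]
Peg 2: [1]

After move 2 (1->0):
Peg 0: [3, 2]
Peg 1: [4]
Peg 2: [1]

After move 3 (0->1):
Peg 0: [3]
Peg 1: [4, 2]
Peg 2: [1]

After move 4 (2->1):
Peg 0: [3]
Peg 1: [4, 2, 1]
Peg 2: []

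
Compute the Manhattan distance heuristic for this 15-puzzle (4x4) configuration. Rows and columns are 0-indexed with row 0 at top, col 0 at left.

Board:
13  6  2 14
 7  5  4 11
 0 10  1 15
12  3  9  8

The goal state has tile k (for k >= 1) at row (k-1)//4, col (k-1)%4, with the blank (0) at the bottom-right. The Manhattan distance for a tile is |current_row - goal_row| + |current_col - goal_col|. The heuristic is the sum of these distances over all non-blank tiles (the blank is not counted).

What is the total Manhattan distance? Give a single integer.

Tile 13: at (0,0), goal (3,0), distance |0-3|+|0-0| = 3
Tile 6: at (0,1), goal (1,1), distance |0-1|+|1-1| = 1
Tile 2: at (0,2), goal (0,1), distance |0-0|+|2-1| = 1
Tile 14: at (0,3), goal (3,1), distance |0-3|+|3-1| = 5
Tile 7: at (1,0), goal (1,2), distance |1-1|+|0-2| = 2
Tile 5: at (1,1), goal (1,0), distance |1-1|+|1-0| = 1
Tile 4: at (1,2), goal (0,3), distance |1-0|+|2-3| = 2
Tile 11: at (1,3), goal (2,2), distance |1-2|+|3-2| = 2
Tile 10: at (2,1), goal (2,1), distance |2-2|+|1-1| = 0
Tile 1: at (2,2), goal (0,0), distance |2-0|+|2-0| = 4
Tile 15: at (2,3), goal (3,2), distance |2-3|+|3-2| = 2
Tile 12: at (3,0), goal (2,3), distance |3-2|+|0-3| = 4
Tile 3: at (3,1), goal (0,2), distance |3-0|+|1-2| = 4
Tile 9: at (3,2), goal (2,0), distance |3-2|+|2-0| = 3
Tile 8: at (3,3), goal (1,3), distance |3-1|+|3-3| = 2
Sum: 3 + 1 + 1 + 5 + 2 + 1 + 2 + 2 + 0 + 4 + 2 + 4 + 4 + 3 + 2 = 36

Answer: 36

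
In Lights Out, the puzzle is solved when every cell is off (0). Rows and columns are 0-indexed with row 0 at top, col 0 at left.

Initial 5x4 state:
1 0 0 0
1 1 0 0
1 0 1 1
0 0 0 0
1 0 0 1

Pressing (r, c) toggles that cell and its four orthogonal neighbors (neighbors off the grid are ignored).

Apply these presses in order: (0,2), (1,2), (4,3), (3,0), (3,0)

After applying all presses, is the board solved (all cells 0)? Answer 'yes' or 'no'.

Answer: no

Derivation:
After press 1 at (0,2):
1 1 1 1
1 1 1 0
1 0 1 1
0 0 0 0
1 0 0 1

After press 2 at (1,2):
1 1 0 1
1 0 0 1
1 0 0 1
0 0 0 0
1 0 0 1

After press 3 at (4,3):
1 1 0 1
1 0 0 1
1 0 0 1
0 0 0 1
1 0 1 0

After press 4 at (3,0):
1 1 0 1
1 0 0 1
0 0 0 1
1 1 0 1
0 0 1 0

After press 5 at (3,0):
1 1 0 1
1 0 0 1
1 0 0 1
0 0 0 1
1 0 1 0

Lights still on: 10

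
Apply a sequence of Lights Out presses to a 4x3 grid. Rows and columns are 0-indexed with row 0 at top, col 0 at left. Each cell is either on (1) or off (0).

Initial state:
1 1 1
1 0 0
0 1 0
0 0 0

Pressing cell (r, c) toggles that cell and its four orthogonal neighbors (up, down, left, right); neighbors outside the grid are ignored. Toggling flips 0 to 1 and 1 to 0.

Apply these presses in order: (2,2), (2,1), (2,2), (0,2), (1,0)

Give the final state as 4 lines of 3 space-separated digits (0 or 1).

Answer: 0 0 0
0 0 1
0 0 1
0 1 0

Derivation:
After press 1 at (2,2):
1 1 1
1 0 1
0 0 1
0 0 1

After press 2 at (2,1):
1 1 1
1 1 1
1 1 0
0 1 1

After press 3 at (2,2):
1 1 1
1 1 0
1 0 1
0 1 0

After press 4 at (0,2):
1 0 0
1 1 1
1 0 1
0 1 0

After press 5 at (1,0):
0 0 0
0 0 1
0 0 1
0 1 0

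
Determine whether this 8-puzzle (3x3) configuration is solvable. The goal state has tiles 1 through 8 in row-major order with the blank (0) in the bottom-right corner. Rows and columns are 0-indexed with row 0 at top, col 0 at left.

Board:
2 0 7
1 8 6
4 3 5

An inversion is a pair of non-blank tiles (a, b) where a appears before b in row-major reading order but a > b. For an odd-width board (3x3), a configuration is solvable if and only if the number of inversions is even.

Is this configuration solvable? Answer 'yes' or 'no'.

Inversions (pairs i<j in row-major order where tile[i] > tile[j] > 0): 14
14 is even, so the puzzle is solvable.

Answer: yes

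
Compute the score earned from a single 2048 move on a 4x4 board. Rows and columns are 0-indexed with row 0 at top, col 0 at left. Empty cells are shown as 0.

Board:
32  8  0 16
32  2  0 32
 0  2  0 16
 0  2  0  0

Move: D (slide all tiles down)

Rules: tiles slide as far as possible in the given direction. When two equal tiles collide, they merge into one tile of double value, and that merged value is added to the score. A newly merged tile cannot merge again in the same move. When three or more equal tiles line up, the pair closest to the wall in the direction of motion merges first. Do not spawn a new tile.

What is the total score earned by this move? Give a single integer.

Slide down:
col 0: [32, 32, 0, 0] -> [0, 0, 0, 64]  score +64 (running 64)
col 1: [8, 2, 2, 2] -> [0, 8, 2, 4]  score +4 (running 68)
col 2: [0, 0, 0, 0] -> [0, 0, 0, 0]  score +0 (running 68)
col 3: [16, 32, 16, 0] -> [0, 16, 32, 16]  score +0 (running 68)
Board after move:
 0  0  0  0
 0  8  0 16
 0  2  0 32
64  4  0 16

Answer: 68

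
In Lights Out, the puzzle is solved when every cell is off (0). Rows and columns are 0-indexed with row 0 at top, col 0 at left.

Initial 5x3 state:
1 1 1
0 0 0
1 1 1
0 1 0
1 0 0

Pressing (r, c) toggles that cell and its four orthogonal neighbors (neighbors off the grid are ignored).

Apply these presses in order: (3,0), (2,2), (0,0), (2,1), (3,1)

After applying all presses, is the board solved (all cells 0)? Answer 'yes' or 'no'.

After press 1 at (3,0):
1 1 1
0 0 0
0 1 1
1 0 0
0 0 0

After press 2 at (2,2):
1 1 1
0 0 1
0 0 0
1 0 1
0 0 0

After press 3 at (0,0):
0 0 1
1 0 1
0 0 0
1 0 1
0 0 0

After press 4 at (2,1):
0 0 1
1 1 1
1 1 1
1 1 1
0 0 0

After press 5 at (3,1):
0 0 1
1 1 1
1 0 1
0 0 0
0 1 0

Lights still on: 7

Answer: no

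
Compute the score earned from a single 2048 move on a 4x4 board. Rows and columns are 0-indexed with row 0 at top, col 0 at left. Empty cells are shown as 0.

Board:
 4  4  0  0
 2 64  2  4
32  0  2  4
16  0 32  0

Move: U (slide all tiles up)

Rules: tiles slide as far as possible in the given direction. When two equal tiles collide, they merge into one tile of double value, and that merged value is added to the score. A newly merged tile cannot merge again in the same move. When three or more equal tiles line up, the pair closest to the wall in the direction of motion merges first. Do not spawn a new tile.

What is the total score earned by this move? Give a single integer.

Answer: 12

Derivation:
Slide up:
col 0: [4, 2, 32, 16] -> [4, 2, 32, 16]  score +0 (running 0)
col 1: [4, 64, 0, 0] -> [4, 64, 0, 0]  score +0 (running 0)
col 2: [0, 2, 2, 32] -> [4, 32, 0, 0]  score +4 (running 4)
col 3: [0, 4, 4, 0] -> [8, 0, 0, 0]  score +8 (running 12)
Board after move:
 4  4  4  8
 2 64 32  0
32  0  0  0
16  0  0  0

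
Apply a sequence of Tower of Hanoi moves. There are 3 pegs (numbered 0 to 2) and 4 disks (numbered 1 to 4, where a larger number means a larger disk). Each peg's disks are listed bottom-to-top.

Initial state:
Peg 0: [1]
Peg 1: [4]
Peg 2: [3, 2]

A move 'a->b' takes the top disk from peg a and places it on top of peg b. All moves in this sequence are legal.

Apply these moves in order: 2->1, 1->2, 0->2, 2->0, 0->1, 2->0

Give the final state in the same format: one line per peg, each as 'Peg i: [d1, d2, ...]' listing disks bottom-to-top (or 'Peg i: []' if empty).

After move 1 (2->1):
Peg 0: [1]
Peg 1: [4, 2]
Peg 2: [3]

After move 2 (1->2):
Peg 0: [1]
Peg 1: [4]
Peg 2: [3, 2]

After move 3 (0->2):
Peg 0: []
Peg 1: [4]
Peg 2: [3, 2, 1]

After move 4 (2->0):
Peg 0: [1]
Peg 1: [4]
Peg 2: [3, 2]

After move 5 (0->1):
Peg 0: []
Peg 1: [4, 1]
Peg 2: [3, 2]

After move 6 (2->0):
Peg 0: [2]
Peg 1: [4, 1]
Peg 2: [3]

Answer: Peg 0: [2]
Peg 1: [4, 1]
Peg 2: [3]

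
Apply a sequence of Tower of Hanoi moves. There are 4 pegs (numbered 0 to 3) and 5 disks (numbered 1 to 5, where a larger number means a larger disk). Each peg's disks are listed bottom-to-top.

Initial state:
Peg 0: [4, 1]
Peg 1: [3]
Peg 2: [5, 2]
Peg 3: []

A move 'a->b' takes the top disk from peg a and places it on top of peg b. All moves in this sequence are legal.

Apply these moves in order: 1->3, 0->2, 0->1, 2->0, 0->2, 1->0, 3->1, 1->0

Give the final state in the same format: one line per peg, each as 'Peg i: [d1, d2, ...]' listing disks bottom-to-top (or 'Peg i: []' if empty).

After move 1 (1->3):
Peg 0: [4, 1]
Peg 1: []
Peg 2: [5, 2]
Peg 3: [3]

After move 2 (0->2):
Peg 0: [4]
Peg 1: []
Peg 2: [5, 2, 1]
Peg 3: [3]

After move 3 (0->1):
Peg 0: []
Peg 1: [4]
Peg 2: [5, 2, 1]
Peg 3: [3]

After move 4 (2->0):
Peg 0: [1]
Peg 1: [4]
Peg 2: [5, 2]
Peg 3: [3]

After move 5 (0->2):
Peg 0: []
Peg 1: [4]
Peg 2: [5, 2, 1]
Peg 3: [3]

After move 6 (1->0):
Peg 0: [4]
Peg 1: []
Peg 2: [5, 2, 1]
Peg 3: [3]

After move 7 (3->1):
Peg 0: [4]
Peg 1: [3]
Peg 2: [5, 2, 1]
Peg 3: []

After move 8 (1->0):
Peg 0: [4, 3]
Peg 1: []
Peg 2: [5, 2, 1]
Peg 3: []

Answer: Peg 0: [4, 3]
Peg 1: []
Peg 2: [5, 2, 1]
Peg 3: []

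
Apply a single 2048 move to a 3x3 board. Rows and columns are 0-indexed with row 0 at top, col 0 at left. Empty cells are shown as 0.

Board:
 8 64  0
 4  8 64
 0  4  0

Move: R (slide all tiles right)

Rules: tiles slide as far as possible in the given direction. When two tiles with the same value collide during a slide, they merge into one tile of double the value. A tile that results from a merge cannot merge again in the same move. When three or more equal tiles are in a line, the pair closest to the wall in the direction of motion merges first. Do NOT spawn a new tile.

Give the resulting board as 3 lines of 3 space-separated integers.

Slide right:
row 0: [8, 64, 0] -> [0, 8, 64]
row 1: [4, 8, 64] -> [4, 8, 64]
row 2: [0, 4, 0] -> [0, 0, 4]

Answer:  0  8 64
 4  8 64
 0  0  4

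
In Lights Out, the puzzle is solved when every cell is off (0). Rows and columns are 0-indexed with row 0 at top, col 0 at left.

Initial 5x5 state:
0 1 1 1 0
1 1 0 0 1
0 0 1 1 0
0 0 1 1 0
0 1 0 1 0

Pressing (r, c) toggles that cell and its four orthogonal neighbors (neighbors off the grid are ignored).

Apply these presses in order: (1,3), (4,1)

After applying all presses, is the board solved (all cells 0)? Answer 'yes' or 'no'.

After press 1 at (1,3):
0 1 1 0 0
1 1 1 1 0
0 0 1 0 0
0 0 1 1 0
0 1 0 1 0

After press 2 at (4,1):
0 1 1 0 0
1 1 1 1 0
0 0 1 0 0
0 1 1 1 0
1 0 1 1 0

Lights still on: 13

Answer: no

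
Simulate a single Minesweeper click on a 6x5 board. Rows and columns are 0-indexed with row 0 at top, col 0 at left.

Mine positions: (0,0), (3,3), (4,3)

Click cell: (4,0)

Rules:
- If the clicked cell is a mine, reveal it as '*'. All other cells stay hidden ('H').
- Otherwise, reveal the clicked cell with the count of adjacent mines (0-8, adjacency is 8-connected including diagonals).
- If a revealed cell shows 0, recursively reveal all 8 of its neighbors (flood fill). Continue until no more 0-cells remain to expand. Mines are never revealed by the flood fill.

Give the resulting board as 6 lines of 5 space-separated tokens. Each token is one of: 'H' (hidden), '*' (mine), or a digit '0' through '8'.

H 1 0 0 0
1 1 0 0 0
0 0 1 1 1
0 0 2 H H
0 0 2 H H
0 0 1 H H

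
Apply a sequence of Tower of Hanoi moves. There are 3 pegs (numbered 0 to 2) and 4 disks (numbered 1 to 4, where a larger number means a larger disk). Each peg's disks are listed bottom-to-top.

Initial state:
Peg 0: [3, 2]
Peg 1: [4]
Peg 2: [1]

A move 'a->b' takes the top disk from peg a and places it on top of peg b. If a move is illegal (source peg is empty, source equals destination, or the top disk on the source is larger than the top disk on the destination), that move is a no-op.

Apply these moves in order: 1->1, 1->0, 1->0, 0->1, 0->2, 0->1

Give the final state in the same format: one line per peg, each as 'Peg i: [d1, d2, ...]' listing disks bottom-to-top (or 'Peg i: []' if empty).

Answer: Peg 0: [3]
Peg 1: [4, 2]
Peg 2: [1]

Derivation:
After move 1 (1->1):
Peg 0: [3, 2]
Peg 1: [4]
Peg 2: [1]

After move 2 (1->0):
Peg 0: [3, 2]
Peg 1: [4]
Peg 2: [1]

After move 3 (1->0):
Peg 0: [3, 2]
Peg 1: [4]
Peg 2: [1]

After move 4 (0->1):
Peg 0: [3]
Peg 1: [4, 2]
Peg 2: [1]

After move 5 (0->2):
Peg 0: [3]
Peg 1: [4, 2]
Peg 2: [1]

After move 6 (0->1):
Peg 0: [3]
Peg 1: [4, 2]
Peg 2: [1]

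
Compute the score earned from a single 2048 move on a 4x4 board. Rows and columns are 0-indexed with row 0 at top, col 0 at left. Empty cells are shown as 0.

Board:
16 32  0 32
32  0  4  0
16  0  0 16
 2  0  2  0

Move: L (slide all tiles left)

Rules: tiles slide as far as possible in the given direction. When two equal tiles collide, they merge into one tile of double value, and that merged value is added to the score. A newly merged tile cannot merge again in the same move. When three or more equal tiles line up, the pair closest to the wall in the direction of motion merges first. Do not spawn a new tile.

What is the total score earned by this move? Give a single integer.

Slide left:
row 0: [16, 32, 0, 32] -> [16, 64, 0, 0]  score +64 (running 64)
row 1: [32, 0, 4, 0] -> [32, 4, 0, 0]  score +0 (running 64)
row 2: [16, 0, 0, 16] -> [32, 0, 0, 0]  score +32 (running 96)
row 3: [2, 0, 2, 0] -> [4, 0, 0, 0]  score +4 (running 100)
Board after move:
16 64  0  0
32  4  0  0
32  0  0  0
 4  0  0  0

Answer: 100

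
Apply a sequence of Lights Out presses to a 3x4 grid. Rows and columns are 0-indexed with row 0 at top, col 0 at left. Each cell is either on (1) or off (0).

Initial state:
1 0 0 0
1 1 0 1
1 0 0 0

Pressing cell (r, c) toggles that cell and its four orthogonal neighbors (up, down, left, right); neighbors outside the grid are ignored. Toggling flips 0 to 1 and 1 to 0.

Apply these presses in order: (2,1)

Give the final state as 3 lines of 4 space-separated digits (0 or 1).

Answer: 1 0 0 0
1 0 0 1
0 1 1 0

Derivation:
After press 1 at (2,1):
1 0 0 0
1 0 0 1
0 1 1 0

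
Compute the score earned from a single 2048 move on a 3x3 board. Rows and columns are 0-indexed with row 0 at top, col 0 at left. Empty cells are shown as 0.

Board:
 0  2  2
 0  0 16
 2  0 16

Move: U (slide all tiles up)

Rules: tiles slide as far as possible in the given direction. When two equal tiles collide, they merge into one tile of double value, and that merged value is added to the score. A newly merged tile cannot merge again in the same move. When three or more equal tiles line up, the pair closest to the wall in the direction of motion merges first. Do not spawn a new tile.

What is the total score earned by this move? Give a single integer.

Slide up:
col 0: [0, 0, 2] -> [2, 0, 0]  score +0 (running 0)
col 1: [2, 0, 0] -> [2, 0, 0]  score +0 (running 0)
col 2: [2, 16, 16] -> [2, 32, 0]  score +32 (running 32)
Board after move:
 2  2  2
 0  0 32
 0  0  0

Answer: 32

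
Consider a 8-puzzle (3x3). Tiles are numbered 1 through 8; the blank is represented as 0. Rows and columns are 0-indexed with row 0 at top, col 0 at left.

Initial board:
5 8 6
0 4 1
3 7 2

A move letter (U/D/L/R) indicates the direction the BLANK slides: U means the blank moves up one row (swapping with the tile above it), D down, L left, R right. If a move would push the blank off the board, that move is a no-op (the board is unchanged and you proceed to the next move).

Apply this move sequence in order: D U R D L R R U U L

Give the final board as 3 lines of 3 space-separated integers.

After move 1 (D):
5 8 6
3 4 1
0 7 2

After move 2 (U):
5 8 6
0 4 1
3 7 2

After move 3 (R):
5 8 6
4 0 1
3 7 2

After move 4 (D):
5 8 6
4 7 1
3 0 2

After move 5 (L):
5 8 6
4 7 1
0 3 2

After move 6 (R):
5 8 6
4 7 1
3 0 2

After move 7 (R):
5 8 6
4 7 1
3 2 0

After move 8 (U):
5 8 6
4 7 0
3 2 1

After move 9 (U):
5 8 0
4 7 6
3 2 1

After move 10 (L):
5 0 8
4 7 6
3 2 1

Answer: 5 0 8
4 7 6
3 2 1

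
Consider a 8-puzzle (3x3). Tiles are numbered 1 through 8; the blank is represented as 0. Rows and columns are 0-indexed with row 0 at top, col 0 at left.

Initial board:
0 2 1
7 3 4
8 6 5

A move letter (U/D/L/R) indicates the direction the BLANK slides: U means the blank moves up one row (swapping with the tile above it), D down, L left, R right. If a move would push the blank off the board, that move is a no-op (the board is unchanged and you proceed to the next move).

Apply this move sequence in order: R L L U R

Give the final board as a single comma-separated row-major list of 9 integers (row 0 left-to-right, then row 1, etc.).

Answer: 2, 0, 1, 7, 3, 4, 8, 6, 5

Derivation:
After move 1 (R):
2 0 1
7 3 4
8 6 5

After move 2 (L):
0 2 1
7 3 4
8 6 5

After move 3 (L):
0 2 1
7 3 4
8 6 5

After move 4 (U):
0 2 1
7 3 4
8 6 5

After move 5 (R):
2 0 1
7 3 4
8 6 5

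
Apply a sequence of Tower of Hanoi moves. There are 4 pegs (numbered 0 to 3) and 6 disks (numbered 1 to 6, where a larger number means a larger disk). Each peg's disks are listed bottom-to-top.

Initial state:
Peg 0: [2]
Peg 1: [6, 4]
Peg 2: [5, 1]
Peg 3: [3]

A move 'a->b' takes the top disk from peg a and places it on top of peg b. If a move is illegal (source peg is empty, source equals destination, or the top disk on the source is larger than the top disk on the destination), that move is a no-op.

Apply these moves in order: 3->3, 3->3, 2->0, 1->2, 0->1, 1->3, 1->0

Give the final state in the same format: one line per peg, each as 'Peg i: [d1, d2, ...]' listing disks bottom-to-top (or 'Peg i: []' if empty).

After move 1 (3->3):
Peg 0: [2]
Peg 1: [6, 4]
Peg 2: [5, 1]
Peg 3: [3]

After move 2 (3->3):
Peg 0: [2]
Peg 1: [6, 4]
Peg 2: [5, 1]
Peg 3: [3]

After move 3 (2->0):
Peg 0: [2, 1]
Peg 1: [6, 4]
Peg 2: [5]
Peg 3: [3]

After move 4 (1->2):
Peg 0: [2, 1]
Peg 1: [6]
Peg 2: [5, 4]
Peg 3: [3]

After move 5 (0->1):
Peg 0: [2]
Peg 1: [6, 1]
Peg 2: [5, 4]
Peg 3: [3]

After move 6 (1->3):
Peg 0: [2]
Peg 1: [6]
Peg 2: [5, 4]
Peg 3: [3, 1]

After move 7 (1->0):
Peg 0: [2]
Peg 1: [6]
Peg 2: [5, 4]
Peg 3: [3, 1]

Answer: Peg 0: [2]
Peg 1: [6]
Peg 2: [5, 4]
Peg 3: [3, 1]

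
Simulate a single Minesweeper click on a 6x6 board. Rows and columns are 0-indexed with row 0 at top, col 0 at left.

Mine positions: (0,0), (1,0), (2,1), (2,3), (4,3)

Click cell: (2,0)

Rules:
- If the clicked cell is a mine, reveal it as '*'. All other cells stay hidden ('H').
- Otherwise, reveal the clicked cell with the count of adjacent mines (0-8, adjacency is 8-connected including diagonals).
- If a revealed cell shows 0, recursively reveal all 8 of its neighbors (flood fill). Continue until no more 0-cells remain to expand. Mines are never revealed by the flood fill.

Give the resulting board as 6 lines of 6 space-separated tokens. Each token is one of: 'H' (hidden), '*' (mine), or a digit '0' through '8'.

H H H H H H
H H H H H H
2 H H H H H
H H H H H H
H H H H H H
H H H H H H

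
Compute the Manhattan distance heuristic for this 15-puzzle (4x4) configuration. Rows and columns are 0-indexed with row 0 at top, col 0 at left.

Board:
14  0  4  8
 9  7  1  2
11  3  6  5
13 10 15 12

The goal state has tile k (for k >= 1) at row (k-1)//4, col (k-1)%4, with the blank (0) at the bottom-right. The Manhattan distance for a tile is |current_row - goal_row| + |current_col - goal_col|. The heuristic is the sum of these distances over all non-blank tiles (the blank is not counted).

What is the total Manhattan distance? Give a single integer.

Answer: 27

Derivation:
Tile 14: (0,0)->(3,1) = 4
Tile 4: (0,2)->(0,3) = 1
Tile 8: (0,3)->(1,3) = 1
Tile 9: (1,0)->(2,0) = 1
Tile 7: (1,1)->(1,2) = 1
Tile 1: (1,2)->(0,0) = 3
Tile 2: (1,3)->(0,1) = 3
Tile 11: (2,0)->(2,2) = 2
Tile 3: (2,1)->(0,2) = 3
Tile 6: (2,2)->(1,1) = 2
Tile 5: (2,3)->(1,0) = 4
Tile 13: (3,0)->(3,0) = 0
Tile 10: (3,1)->(2,1) = 1
Tile 15: (3,2)->(3,2) = 0
Tile 12: (3,3)->(2,3) = 1
Sum: 4 + 1 + 1 + 1 + 1 + 3 + 3 + 2 + 3 + 2 + 4 + 0 + 1 + 0 + 1 = 27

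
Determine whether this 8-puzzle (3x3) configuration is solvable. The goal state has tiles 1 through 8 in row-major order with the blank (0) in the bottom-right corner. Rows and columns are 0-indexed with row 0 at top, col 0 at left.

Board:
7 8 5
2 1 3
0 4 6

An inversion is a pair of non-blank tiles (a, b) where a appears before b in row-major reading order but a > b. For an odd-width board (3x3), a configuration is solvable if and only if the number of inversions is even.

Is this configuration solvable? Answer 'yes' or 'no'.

Inversions (pairs i<j in row-major order where tile[i] > tile[j] > 0): 17
17 is odd, so the puzzle is not solvable.

Answer: no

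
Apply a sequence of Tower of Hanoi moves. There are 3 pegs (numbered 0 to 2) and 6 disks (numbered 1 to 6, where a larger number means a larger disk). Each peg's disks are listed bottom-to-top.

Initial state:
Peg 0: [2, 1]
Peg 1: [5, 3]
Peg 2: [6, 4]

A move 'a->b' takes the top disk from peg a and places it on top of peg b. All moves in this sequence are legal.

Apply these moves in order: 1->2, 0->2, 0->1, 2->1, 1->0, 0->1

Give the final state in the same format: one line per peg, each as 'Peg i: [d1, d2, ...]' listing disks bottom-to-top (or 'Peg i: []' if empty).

Answer: Peg 0: []
Peg 1: [5, 2, 1]
Peg 2: [6, 4, 3]

Derivation:
After move 1 (1->2):
Peg 0: [2, 1]
Peg 1: [5]
Peg 2: [6, 4, 3]

After move 2 (0->2):
Peg 0: [2]
Peg 1: [5]
Peg 2: [6, 4, 3, 1]

After move 3 (0->1):
Peg 0: []
Peg 1: [5, 2]
Peg 2: [6, 4, 3, 1]

After move 4 (2->1):
Peg 0: []
Peg 1: [5, 2, 1]
Peg 2: [6, 4, 3]

After move 5 (1->0):
Peg 0: [1]
Peg 1: [5, 2]
Peg 2: [6, 4, 3]

After move 6 (0->1):
Peg 0: []
Peg 1: [5, 2, 1]
Peg 2: [6, 4, 3]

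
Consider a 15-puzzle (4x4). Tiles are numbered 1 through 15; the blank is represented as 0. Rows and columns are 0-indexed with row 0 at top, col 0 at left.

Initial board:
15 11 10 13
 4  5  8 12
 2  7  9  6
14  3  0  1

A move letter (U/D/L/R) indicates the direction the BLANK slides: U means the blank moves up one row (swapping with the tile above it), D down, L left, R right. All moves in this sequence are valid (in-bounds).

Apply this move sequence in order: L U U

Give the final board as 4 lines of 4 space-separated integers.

After move 1 (L):
15 11 10 13
 4  5  8 12
 2  7  9  6
14  0  3  1

After move 2 (U):
15 11 10 13
 4  5  8 12
 2  0  9  6
14  7  3  1

After move 3 (U):
15 11 10 13
 4  0  8 12
 2  5  9  6
14  7  3  1

Answer: 15 11 10 13
 4  0  8 12
 2  5  9  6
14  7  3  1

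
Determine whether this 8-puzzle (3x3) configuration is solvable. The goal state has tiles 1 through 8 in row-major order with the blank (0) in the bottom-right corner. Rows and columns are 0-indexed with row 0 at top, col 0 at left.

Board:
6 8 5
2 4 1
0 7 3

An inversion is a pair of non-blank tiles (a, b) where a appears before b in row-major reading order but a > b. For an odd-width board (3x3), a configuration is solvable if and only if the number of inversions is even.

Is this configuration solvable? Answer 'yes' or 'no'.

Inversions (pairs i<j in row-major order where tile[i] > tile[j] > 0): 19
19 is odd, so the puzzle is not solvable.

Answer: no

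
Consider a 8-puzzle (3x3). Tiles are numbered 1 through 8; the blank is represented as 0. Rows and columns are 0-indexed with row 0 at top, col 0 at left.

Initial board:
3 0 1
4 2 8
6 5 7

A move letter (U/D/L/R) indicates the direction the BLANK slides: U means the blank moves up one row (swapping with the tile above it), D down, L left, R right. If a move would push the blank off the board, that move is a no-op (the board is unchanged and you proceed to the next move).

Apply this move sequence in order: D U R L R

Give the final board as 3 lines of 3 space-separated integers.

Answer: 3 1 0
4 2 8
6 5 7

Derivation:
After move 1 (D):
3 2 1
4 0 8
6 5 7

After move 2 (U):
3 0 1
4 2 8
6 5 7

After move 3 (R):
3 1 0
4 2 8
6 5 7

After move 4 (L):
3 0 1
4 2 8
6 5 7

After move 5 (R):
3 1 0
4 2 8
6 5 7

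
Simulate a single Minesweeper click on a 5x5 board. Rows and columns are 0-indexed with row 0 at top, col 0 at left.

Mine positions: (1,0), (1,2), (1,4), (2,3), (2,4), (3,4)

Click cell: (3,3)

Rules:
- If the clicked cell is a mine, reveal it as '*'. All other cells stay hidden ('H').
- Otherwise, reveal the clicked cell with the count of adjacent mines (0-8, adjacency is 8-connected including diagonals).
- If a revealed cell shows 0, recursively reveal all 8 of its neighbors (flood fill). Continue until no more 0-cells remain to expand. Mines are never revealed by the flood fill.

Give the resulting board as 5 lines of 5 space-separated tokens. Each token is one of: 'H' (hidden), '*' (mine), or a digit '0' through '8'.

H H H H H
H H H H H
H H H H H
H H H 3 H
H H H H H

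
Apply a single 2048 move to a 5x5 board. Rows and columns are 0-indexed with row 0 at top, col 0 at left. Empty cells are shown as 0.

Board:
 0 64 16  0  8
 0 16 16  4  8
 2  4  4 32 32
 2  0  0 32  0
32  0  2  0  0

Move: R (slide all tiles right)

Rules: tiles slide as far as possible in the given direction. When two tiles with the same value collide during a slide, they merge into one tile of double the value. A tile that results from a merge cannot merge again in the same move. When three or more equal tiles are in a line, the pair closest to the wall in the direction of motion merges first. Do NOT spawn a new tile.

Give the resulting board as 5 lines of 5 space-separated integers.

Slide right:
row 0: [0, 64, 16, 0, 8] -> [0, 0, 64, 16, 8]
row 1: [0, 16, 16, 4, 8] -> [0, 0, 32, 4, 8]
row 2: [2, 4, 4, 32, 32] -> [0, 0, 2, 8, 64]
row 3: [2, 0, 0, 32, 0] -> [0, 0, 0, 2, 32]
row 4: [32, 0, 2, 0, 0] -> [0, 0, 0, 32, 2]

Answer:  0  0 64 16  8
 0  0 32  4  8
 0  0  2  8 64
 0  0  0  2 32
 0  0  0 32  2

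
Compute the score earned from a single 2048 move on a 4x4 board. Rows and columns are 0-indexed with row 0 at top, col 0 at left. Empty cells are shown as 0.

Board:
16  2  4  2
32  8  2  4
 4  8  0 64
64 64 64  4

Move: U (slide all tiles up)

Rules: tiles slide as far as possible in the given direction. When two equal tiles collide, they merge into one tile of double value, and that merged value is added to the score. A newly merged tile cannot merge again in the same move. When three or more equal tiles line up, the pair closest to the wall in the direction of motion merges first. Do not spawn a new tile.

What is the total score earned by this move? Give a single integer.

Slide up:
col 0: [16, 32, 4, 64] -> [16, 32, 4, 64]  score +0 (running 0)
col 1: [2, 8, 8, 64] -> [2, 16, 64, 0]  score +16 (running 16)
col 2: [4, 2, 0, 64] -> [4, 2, 64, 0]  score +0 (running 16)
col 3: [2, 4, 64, 4] -> [2, 4, 64, 4]  score +0 (running 16)
Board after move:
16  2  4  2
32 16  2  4
 4 64 64 64
64  0  0  4

Answer: 16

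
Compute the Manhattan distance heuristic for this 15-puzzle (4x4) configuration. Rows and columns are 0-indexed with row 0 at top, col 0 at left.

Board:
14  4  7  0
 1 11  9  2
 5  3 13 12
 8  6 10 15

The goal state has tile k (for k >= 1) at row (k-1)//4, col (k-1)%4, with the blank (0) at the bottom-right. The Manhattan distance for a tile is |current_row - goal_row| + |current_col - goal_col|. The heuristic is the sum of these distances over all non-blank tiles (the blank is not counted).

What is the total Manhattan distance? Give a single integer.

Answer: 33

Derivation:
Tile 14: (0,0)->(3,1) = 4
Tile 4: (0,1)->(0,3) = 2
Tile 7: (0,2)->(1,2) = 1
Tile 1: (1,0)->(0,0) = 1
Tile 11: (1,1)->(2,2) = 2
Tile 9: (1,2)->(2,0) = 3
Tile 2: (1,3)->(0,1) = 3
Tile 5: (2,0)->(1,0) = 1
Tile 3: (2,1)->(0,2) = 3
Tile 13: (2,2)->(3,0) = 3
Tile 12: (2,3)->(2,3) = 0
Tile 8: (3,0)->(1,3) = 5
Tile 6: (3,1)->(1,1) = 2
Tile 10: (3,2)->(2,1) = 2
Tile 15: (3,3)->(3,2) = 1
Sum: 4 + 2 + 1 + 1 + 2 + 3 + 3 + 1 + 3 + 3 + 0 + 5 + 2 + 2 + 1 = 33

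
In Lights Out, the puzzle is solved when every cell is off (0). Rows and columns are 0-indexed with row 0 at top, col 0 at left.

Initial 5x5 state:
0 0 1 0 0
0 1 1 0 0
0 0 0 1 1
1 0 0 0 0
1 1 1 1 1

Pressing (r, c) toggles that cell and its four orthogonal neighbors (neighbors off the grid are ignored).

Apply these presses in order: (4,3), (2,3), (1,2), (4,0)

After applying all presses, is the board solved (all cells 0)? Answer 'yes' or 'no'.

After press 1 at (4,3):
0 0 1 0 0
0 1 1 0 0
0 0 0 1 1
1 0 0 1 0
1 1 0 0 0

After press 2 at (2,3):
0 0 1 0 0
0 1 1 1 0
0 0 1 0 0
1 0 0 0 0
1 1 0 0 0

After press 3 at (1,2):
0 0 0 0 0
0 0 0 0 0
0 0 0 0 0
1 0 0 0 0
1 1 0 0 0

After press 4 at (4,0):
0 0 0 0 0
0 0 0 0 0
0 0 0 0 0
0 0 0 0 0
0 0 0 0 0

Lights still on: 0

Answer: yes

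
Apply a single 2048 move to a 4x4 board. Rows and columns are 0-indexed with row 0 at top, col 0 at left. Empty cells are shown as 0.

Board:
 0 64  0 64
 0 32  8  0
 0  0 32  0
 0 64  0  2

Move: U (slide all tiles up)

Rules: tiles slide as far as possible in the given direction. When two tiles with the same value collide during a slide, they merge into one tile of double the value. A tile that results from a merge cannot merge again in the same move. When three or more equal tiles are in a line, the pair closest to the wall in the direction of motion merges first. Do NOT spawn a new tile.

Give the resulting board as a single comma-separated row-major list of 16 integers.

Answer: 0, 64, 8, 64, 0, 32, 32, 2, 0, 64, 0, 0, 0, 0, 0, 0

Derivation:
Slide up:
col 0: [0, 0, 0, 0] -> [0, 0, 0, 0]
col 1: [64, 32, 0, 64] -> [64, 32, 64, 0]
col 2: [0, 8, 32, 0] -> [8, 32, 0, 0]
col 3: [64, 0, 0, 2] -> [64, 2, 0, 0]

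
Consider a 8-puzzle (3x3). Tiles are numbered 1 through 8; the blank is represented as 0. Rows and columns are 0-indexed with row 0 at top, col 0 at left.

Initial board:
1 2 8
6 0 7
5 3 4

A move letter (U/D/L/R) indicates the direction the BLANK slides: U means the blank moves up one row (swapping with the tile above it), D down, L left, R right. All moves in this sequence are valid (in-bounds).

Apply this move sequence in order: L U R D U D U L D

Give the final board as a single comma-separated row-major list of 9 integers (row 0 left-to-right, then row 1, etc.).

Answer: 1, 2, 8, 0, 6, 7, 5, 3, 4

Derivation:
After move 1 (L):
1 2 8
0 6 7
5 3 4

After move 2 (U):
0 2 8
1 6 7
5 3 4

After move 3 (R):
2 0 8
1 6 7
5 3 4

After move 4 (D):
2 6 8
1 0 7
5 3 4

After move 5 (U):
2 0 8
1 6 7
5 3 4

After move 6 (D):
2 6 8
1 0 7
5 3 4

After move 7 (U):
2 0 8
1 6 7
5 3 4

After move 8 (L):
0 2 8
1 6 7
5 3 4

After move 9 (D):
1 2 8
0 6 7
5 3 4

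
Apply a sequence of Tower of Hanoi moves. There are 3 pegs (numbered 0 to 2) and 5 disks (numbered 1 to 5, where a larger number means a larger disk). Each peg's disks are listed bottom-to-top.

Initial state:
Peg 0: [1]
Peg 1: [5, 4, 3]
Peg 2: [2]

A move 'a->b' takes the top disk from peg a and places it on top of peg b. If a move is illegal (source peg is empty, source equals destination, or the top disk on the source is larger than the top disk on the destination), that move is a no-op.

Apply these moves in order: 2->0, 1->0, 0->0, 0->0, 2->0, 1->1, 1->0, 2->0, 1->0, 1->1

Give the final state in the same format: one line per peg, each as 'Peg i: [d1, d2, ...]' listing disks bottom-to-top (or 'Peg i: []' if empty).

After move 1 (2->0):
Peg 0: [1]
Peg 1: [5, 4, 3]
Peg 2: [2]

After move 2 (1->0):
Peg 0: [1]
Peg 1: [5, 4, 3]
Peg 2: [2]

After move 3 (0->0):
Peg 0: [1]
Peg 1: [5, 4, 3]
Peg 2: [2]

After move 4 (0->0):
Peg 0: [1]
Peg 1: [5, 4, 3]
Peg 2: [2]

After move 5 (2->0):
Peg 0: [1]
Peg 1: [5, 4, 3]
Peg 2: [2]

After move 6 (1->1):
Peg 0: [1]
Peg 1: [5, 4, 3]
Peg 2: [2]

After move 7 (1->0):
Peg 0: [1]
Peg 1: [5, 4, 3]
Peg 2: [2]

After move 8 (2->0):
Peg 0: [1]
Peg 1: [5, 4, 3]
Peg 2: [2]

After move 9 (1->0):
Peg 0: [1]
Peg 1: [5, 4, 3]
Peg 2: [2]

After move 10 (1->1):
Peg 0: [1]
Peg 1: [5, 4, 3]
Peg 2: [2]

Answer: Peg 0: [1]
Peg 1: [5, 4, 3]
Peg 2: [2]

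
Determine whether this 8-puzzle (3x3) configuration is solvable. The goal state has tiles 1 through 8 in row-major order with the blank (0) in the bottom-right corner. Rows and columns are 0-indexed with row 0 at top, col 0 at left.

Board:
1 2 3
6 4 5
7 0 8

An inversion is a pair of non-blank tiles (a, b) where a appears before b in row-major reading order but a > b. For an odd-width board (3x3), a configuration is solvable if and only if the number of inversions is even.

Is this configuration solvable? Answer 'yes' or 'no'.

Answer: yes

Derivation:
Inversions (pairs i<j in row-major order where tile[i] > tile[j] > 0): 2
2 is even, so the puzzle is solvable.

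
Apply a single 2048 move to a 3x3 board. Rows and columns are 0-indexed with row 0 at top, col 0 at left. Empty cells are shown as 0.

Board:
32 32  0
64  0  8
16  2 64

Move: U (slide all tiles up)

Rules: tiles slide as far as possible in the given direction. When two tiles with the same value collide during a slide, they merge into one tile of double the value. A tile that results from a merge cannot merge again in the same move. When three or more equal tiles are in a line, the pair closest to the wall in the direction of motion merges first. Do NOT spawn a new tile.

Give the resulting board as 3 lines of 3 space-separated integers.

Slide up:
col 0: [32, 64, 16] -> [32, 64, 16]
col 1: [32, 0, 2] -> [32, 2, 0]
col 2: [0, 8, 64] -> [8, 64, 0]

Answer: 32 32  8
64  2 64
16  0  0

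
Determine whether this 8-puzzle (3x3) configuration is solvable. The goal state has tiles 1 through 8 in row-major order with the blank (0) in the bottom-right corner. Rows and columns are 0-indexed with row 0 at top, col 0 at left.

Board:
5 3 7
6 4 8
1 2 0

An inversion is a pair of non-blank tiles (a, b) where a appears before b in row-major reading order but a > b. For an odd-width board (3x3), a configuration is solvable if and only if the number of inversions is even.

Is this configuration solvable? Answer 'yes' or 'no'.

Answer: no

Derivation:
Inversions (pairs i<j in row-major order where tile[i] > tile[j] > 0): 17
17 is odd, so the puzzle is not solvable.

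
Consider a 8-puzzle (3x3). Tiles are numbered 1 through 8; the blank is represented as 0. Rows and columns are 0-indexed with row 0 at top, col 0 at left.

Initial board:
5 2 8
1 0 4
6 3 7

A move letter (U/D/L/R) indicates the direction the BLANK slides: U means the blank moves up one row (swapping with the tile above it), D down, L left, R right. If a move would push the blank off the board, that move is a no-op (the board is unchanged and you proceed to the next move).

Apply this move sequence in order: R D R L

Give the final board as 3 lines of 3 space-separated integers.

Answer: 5 2 8
1 4 7
6 0 3

Derivation:
After move 1 (R):
5 2 8
1 4 0
6 3 7

After move 2 (D):
5 2 8
1 4 7
6 3 0

After move 3 (R):
5 2 8
1 4 7
6 3 0

After move 4 (L):
5 2 8
1 4 7
6 0 3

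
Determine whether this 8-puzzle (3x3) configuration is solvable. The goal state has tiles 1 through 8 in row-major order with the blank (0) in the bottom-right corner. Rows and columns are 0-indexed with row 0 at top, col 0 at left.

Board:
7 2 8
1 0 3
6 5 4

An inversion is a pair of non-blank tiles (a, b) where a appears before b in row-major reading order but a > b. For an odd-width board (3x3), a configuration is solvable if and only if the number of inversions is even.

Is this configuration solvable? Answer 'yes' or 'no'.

Answer: no

Derivation:
Inversions (pairs i<j in row-major order where tile[i] > tile[j] > 0): 15
15 is odd, so the puzzle is not solvable.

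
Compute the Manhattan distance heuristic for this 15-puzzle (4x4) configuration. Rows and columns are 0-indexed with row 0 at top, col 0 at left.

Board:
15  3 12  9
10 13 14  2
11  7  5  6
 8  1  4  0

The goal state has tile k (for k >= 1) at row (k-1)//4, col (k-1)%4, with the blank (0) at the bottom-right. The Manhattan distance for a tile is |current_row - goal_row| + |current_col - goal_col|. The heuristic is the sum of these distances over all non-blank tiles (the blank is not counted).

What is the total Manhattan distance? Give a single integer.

Tile 15: (0,0)->(3,2) = 5
Tile 3: (0,1)->(0,2) = 1
Tile 12: (0,2)->(2,3) = 3
Tile 9: (0,3)->(2,0) = 5
Tile 10: (1,0)->(2,1) = 2
Tile 13: (1,1)->(3,0) = 3
Tile 14: (1,2)->(3,1) = 3
Tile 2: (1,3)->(0,1) = 3
Tile 11: (2,0)->(2,2) = 2
Tile 7: (2,1)->(1,2) = 2
Tile 5: (2,2)->(1,0) = 3
Tile 6: (2,3)->(1,1) = 3
Tile 8: (3,0)->(1,3) = 5
Tile 1: (3,1)->(0,0) = 4
Tile 4: (3,2)->(0,3) = 4
Sum: 5 + 1 + 3 + 5 + 2 + 3 + 3 + 3 + 2 + 2 + 3 + 3 + 5 + 4 + 4 = 48

Answer: 48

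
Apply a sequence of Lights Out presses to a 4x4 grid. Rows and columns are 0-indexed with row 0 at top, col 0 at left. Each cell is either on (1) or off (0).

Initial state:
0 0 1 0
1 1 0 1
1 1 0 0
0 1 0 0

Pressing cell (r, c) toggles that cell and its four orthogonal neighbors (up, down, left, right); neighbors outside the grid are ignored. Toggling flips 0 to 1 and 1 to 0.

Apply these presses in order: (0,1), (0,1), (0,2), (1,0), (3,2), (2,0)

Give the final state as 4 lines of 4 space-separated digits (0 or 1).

Answer: 1 1 0 1
1 0 1 1
1 0 1 0
1 0 1 1

Derivation:
After press 1 at (0,1):
1 1 0 0
1 0 0 1
1 1 0 0
0 1 0 0

After press 2 at (0,1):
0 0 1 0
1 1 0 1
1 1 0 0
0 1 0 0

After press 3 at (0,2):
0 1 0 1
1 1 1 1
1 1 0 0
0 1 0 0

After press 4 at (1,0):
1 1 0 1
0 0 1 1
0 1 0 0
0 1 0 0

After press 5 at (3,2):
1 1 0 1
0 0 1 1
0 1 1 0
0 0 1 1

After press 6 at (2,0):
1 1 0 1
1 0 1 1
1 0 1 0
1 0 1 1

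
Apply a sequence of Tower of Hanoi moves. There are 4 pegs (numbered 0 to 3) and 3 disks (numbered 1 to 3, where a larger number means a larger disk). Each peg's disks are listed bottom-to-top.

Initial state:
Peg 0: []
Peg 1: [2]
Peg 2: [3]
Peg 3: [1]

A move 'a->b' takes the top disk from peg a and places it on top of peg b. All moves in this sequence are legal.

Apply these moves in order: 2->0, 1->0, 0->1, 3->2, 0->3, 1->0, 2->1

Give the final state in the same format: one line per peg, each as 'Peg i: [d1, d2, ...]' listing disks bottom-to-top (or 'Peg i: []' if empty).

Answer: Peg 0: [2]
Peg 1: [1]
Peg 2: []
Peg 3: [3]

Derivation:
After move 1 (2->0):
Peg 0: [3]
Peg 1: [2]
Peg 2: []
Peg 3: [1]

After move 2 (1->0):
Peg 0: [3, 2]
Peg 1: []
Peg 2: []
Peg 3: [1]

After move 3 (0->1):
Peg 0: [3]
Peg 1: [2]
Peg 2: []
Peg 3: [1]

After move 4 (3->2):
Peg 0: [3]
Peg 1: [2]
Peg 2: [1]
Peg 3: []

After move 5 (0->3):
Peg 0: []
Peg 1: [2]
Peg 2: [1]
Peg 3: [3]

After move 6 (1->0):
Peg 0: [2]
Peg 1: []
Peg 2: [1]
Peg 3: [3]

After move 7 (2->1):
Peg 0: [2]
Peg 1: [1]
Peg 2: []
Peg 3: [3]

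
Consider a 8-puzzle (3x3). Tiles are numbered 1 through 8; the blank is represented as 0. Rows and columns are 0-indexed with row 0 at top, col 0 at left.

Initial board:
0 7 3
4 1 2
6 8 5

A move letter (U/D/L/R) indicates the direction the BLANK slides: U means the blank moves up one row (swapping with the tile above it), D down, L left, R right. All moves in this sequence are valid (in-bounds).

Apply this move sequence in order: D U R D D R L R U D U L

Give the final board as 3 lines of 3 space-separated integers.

Answer: 7 1 3
4 0 8
6 5 2

Derivation:
After move 1 (D):
4 7 3
0 1 2
6 8 5

After move 2 (U):
0 7 3
4 1 2
6 8 5

After move 3 (R):
7 0 3
4 1 2
6 8 5

After move 4 (D):
7 1 3
4 0 2
6 8 5

After move 5 (D):
7 1 3
4 8 2
6 0 5

After move 6 (R):
7 1 3
4 8 2
6 5 0

After move 7 (L):
7 1 3
4 8 2
6 0 5

After move 8 (R):
7 1 3
4 8 2
6 5 0

After move 9 (U):
7 1 3
4 8 0
6 5 2

After move 10 (D):
7 1 3
4 8 2
6 5 0

After move 11 (U):
7 1 3
4 8 0
6 5 2

After move 12 (L):
7 1 3
4 0 8
6 5 2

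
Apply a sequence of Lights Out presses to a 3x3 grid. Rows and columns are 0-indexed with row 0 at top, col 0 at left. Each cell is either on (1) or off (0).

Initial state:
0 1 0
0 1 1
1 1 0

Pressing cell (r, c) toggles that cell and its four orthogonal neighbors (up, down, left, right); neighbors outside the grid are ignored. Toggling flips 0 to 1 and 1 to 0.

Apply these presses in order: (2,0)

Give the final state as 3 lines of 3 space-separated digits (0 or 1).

After press 1 at (2,0):
0 1 0
1 1 1
0 0 0

Answer: 0 1 0
1 1 1
0 0 0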